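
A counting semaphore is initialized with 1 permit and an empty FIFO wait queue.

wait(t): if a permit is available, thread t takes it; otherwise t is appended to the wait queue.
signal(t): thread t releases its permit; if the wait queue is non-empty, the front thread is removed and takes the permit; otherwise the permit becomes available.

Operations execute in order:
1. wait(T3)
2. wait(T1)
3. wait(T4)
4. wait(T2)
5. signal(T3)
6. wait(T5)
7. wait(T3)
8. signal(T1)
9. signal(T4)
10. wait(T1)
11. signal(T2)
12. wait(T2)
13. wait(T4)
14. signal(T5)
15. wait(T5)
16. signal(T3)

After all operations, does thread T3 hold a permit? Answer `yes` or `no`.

Step 1: wait(T3) -> count=0 queue=[] holders={T3}
Step 2: wait(T1) -> count=0 queue=[T1] holders={T3}
Step 3: wait(T4) -> count=0 queue=[T1,T4] holders={T3}
Step 4: wait(T2) -> count=0 queue=[T1,T4,T2] holders={T3}
Step 5: signal(T3) -> count=0 queue=[T4,T2] holders={T1}
Step 6: wait(T5) -> count=0 queue=[T4,T2,T5] holders={T1}
Step 7: wait(T3) -> count=0 queue=[T4,T2,T5,T3] holders={T1}
Step 8: signal(T1) -> count=0 queue=[T2,T5,T3] holders={T4}
Step 9: signal(T4) -> count=0 queue=[T5,T3] holders={T2}
Step 10: wait(T1) -> count=0 queue=[T5,T3,T1] holders={T2}
Step 11: signal(T2) -> count=0 queue=[T3,T1] holders={T5}
Step 12: wait(T2) -> count=0 queue=[T3,T1,T2] holders={T5}
Step 13: wait(T4) -> count=0 queue=[T3,T1,T2,T4] holders={T5}
Step 14: signal(T5) -> count=0 queue=[T1,T2,T4] holders={T3}
Step 15: wait(T5) -> count=0 queue=[T1,T2,T4,T5] holders={T3}
Step 16: signal(T3) -> count=0 queue=[T2,T4,T5] holders={T1}
Final holders: {T1} -> T3 not in holders

Answer: no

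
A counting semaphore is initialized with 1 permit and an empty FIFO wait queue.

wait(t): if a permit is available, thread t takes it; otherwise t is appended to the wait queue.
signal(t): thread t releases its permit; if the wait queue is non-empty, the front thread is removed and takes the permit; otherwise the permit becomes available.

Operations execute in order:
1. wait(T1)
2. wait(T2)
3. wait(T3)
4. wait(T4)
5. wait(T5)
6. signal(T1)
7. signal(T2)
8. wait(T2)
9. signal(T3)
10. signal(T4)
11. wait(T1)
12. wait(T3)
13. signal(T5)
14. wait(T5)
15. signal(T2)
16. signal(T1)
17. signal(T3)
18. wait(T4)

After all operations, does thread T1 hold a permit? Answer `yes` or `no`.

Step 1: wait(T1) -> count=0 queue=[] holders={T1}
Step 2: wait(T2) -> count=0 queue=[T2] holders={T1}
Step 3: wait(T3) -> count=0 queue=[T2,T3] holders={T1}
Step 4: wait(T4) -> count=0 queue=[T2,T3,T4] holders={T1}
Step 5: wait(T5) -> count=0 queue=[T2,T3,T4,T5] holders={T1}
Step 6: signal(T1) -> count=0 queue=[T3,T4,T5] holders={T2}
Step 7: signal(T2) -> count=0 queue=[T4,T5] holders={T3}
Step 8: wait(T2) -> count=0 queue=[T4,T5,T2] holders={T3}
Step 9: signal(T3) -> count=0 queue=[T5,T2] holders={T4}
Step 10: signal(T4) -> count=0 queue=[T2] holders={T5}
Step 11: wait(T1) -> count=0 queue=[T2,T1] holders={T5}
Step 12: wait(T3) -> count=0 queue=[T2,T1,T3] holders={T5}
Step 13: signal(T5) -> count=0 queue=[T1,T3] holders={T2}
Step 14: wait(T5) -> count=0 queue=[T1,T3,T5] holders={T2}
Step 15: signal(T2) -> count=0 queue=[T3,T5] holders={T1}
Step 16: signal(T1) -> count=0 queue=[T5] holders={T3}
Step 17: signal(T3) -> count=0 queue=[] holders={T5}
Step 18: wait(T4) -> count=0 queue=[T4] holders={T5}
Final holders: {T5} -> T1 not in holders

Answer: no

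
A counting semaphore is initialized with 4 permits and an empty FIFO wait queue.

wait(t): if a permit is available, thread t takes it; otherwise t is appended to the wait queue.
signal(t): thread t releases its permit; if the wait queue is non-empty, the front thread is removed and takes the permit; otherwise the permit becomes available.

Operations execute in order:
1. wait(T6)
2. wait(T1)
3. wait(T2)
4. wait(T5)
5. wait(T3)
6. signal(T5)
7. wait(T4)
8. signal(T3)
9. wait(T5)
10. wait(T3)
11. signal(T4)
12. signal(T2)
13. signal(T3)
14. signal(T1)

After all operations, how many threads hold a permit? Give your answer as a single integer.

Step 1: wait(T6) -> count=3 queue=[] holders={T6}
Step 2: wait(T1) -> count=2 queue=[] holders={T1,T6}
Step 3: wait(T2) -> count=1 queue=[] holders={T1,T2,T6}
Step 4: wait(T5) -> count=0 queue=[] holders={T1,T2,T5,T6}
Step 5: wait(T3) -> count=0 queue=[T3] holders={T1,T2,T5,T6}
Step 6: signal(T5) -> count=0 queue=[] holders={T1,T2,T3,T6}
Step 7: wait(T4) -> count=0 queue=[T4] holders={T1,T2,T3,T6}
Step 8: signal(T3) -> count=0 queue=[] holders={T1,T2,T4,T6}
Step 9: wait(T5) -> count=0 queue=[T5] holders={T1,T2,T4,T6}
Step 10: wait(T3) -> count=0 queue=[T5,T3] holders={T1,T2,T4,T6}
Step 11: signal(T4) -> count=0 queue=[T3] holders={T1,T2,T5,T6}
Step 12: signal(T2) -> count=0 queue=[] holders={T1,T3,T5,T6}
Step 13: signal(T3) -> count=1 queue=[] holders={T1,T5,T6}
Step 14: signal(T1) -> count=2 queue=[] holders={T5,T6}
Final holders: {T5,T6} -> 2 thread(s)

Answer: 2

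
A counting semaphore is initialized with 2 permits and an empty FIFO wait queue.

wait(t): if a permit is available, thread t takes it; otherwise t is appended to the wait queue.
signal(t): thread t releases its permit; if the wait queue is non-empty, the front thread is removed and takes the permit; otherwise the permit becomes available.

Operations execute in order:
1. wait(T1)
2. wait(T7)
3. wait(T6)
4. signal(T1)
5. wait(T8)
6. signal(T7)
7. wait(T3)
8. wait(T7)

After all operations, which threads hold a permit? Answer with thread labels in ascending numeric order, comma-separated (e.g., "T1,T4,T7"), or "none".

Step 1: wait(T1) -> count=1 queue=[] holders={T1}
Step 2: wait(T7) -> count=0 queue=[] holders={T1,T7}
Step 3: wait(T6) -> count=0 queue=[T6] holders={T1,T7}
Step 4: signal(T1) -> count=0 queue=[] holders={T6,T7}
Step 5: wait(T8) -> count=0 queue=[T8] holders={T6,T7}
Step 6: signal(T7) -> count=0 queue=[] holders={T6,T8}
Step 7: wait(T3) -> count=0 queue=[T3] holders={T6,T8}
Step 8: wait(T7) -> count=0 queue=[T3,T7] holders={T6,T8}
Final holders: T6,T8

Answer: T6,T8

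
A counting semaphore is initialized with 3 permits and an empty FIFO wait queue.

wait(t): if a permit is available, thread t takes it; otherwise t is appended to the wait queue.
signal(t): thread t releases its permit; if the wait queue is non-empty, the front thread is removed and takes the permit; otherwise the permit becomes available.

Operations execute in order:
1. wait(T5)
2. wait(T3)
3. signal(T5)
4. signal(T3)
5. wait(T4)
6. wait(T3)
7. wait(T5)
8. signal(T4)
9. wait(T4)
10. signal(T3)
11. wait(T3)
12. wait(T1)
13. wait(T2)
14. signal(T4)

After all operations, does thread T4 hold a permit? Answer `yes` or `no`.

Answer: no

Derivation:
Step 1: wait(T5) -> count=2 queue=[] holders={T5}
Step 2: wait(T3) -> count=1 queue=[] holders={T3,T5}
Step 3: signal(T5) -> count=2 queue=[] holders={T3}
Step 4: signal(T3) -> count=3 queue=[] holders={none}
Step 5: wait(T4) -> count=2 queue=[] holders={T4}
Step 6: wait(T3) -> count=1 queue=[] holders={T3,T4}
Step 7: wait(T5) -> count=0 queue=[] holders={T3,T4,T5}
Step 8: signal(T4) -> count=1 queue=[] holders={T3,T5}
Step 9: wait(T4) -> count=0 queue=[] holders={T3,T4,T5}
Step 10: signal(T3) -> count=1 queue=[] holders={T4,T5}
Step 11: wait(T3) -> count=0 queue=[] holders={T3,T4,T5}
Step 12: wait(T1) -> count=0 queue=[T1] holders={T3,T4,T5}
Step 13: wait(T2) -> count=0 queue=[T1,T2] holders={T3,T4,T5}
Step 14: signal(T4) -> count=0 queue=[T2] holders={T1,T3,T5}
Final holders: {T1,T3,T5} -> T4 not in holders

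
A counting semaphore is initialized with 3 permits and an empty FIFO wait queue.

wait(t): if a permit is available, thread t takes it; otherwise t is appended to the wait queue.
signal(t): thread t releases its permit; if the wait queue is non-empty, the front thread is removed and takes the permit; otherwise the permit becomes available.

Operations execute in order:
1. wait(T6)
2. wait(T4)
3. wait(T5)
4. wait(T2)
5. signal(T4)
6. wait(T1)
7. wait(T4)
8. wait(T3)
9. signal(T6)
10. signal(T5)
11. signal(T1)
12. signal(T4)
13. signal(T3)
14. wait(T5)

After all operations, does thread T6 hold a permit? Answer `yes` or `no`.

Step 1: wait(T6) -> count=2 queue=[] holders={T6}
Step 2: wait(T4) -> count=1 queue=[] holders={T4,T6}
Step 3: wait(T5) -> count=0 queue=[] holders={T4,T5,T6}
Step 4: wait(T2) -> count=0 queue=[T2] holders={T4,T5,T6}
Step 5: signal(T4) -> count=0 queue=[] holders={T2,T5,T6}
Step 6: wait(T1) -> count=0 queue=[T1] holders={T2,T5,T6}
Step 7: wait(T4) -> count=0 queue=[T1,T4] holders={T2,T5,T6}
Step 8: wait(T3) -> count=0 queue=[T1,T4,T3] holders={T2,T5,T6}
Step 9: signal(T6) -> count=0 queue=[T4,T3] holders={T1,T2,T5}
Step 10: signal(T5) -> count=0 queue=[T3] holders={T1,T2,T4}
Step 11: signal(T1) -> count=0 queue=[] holders={T2,T3,T4}
Step 12: signal(T4) -> count=1 queue=[] holders={T2,T3}
Step 13: signal(T3) -> count=2 queue=[] holders={T2}
Step 14: wait(T5) -> count=1 queue=[] holders={T2,T5}
Final holders: {T2,T5} -> T6 not in holders

Answer: no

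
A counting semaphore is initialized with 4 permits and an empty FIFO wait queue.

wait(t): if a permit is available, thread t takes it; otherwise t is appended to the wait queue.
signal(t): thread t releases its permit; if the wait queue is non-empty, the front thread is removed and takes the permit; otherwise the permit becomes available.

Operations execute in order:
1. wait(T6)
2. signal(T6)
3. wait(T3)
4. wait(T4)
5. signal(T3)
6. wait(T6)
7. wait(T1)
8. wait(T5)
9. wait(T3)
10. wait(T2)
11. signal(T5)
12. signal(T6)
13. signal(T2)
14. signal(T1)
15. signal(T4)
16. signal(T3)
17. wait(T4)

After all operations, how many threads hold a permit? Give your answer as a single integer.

Answer: 1

Derivation:
Step 1: wait(T6) -> count=3 queue=[] holders={T6}
Step 2: signal(T6) -> count=4 queue=[] holders={none}
Step 3: wait(T3) -> count=3 queue=[] holders={T3}
Step 4: wait(T4) -> count=2 queue=[] holders={T3,T4}
Step 5: signal(T3) -> count=3 queue=[] holders={T4}
Step 6: wait(T6) -> count=2 queue=[] holders={T4,T6}
Step 7: wait(T1) -> count=1 queue=[] holders={T1,T4,T6}
Step 8: wait(T5) -> count=0 queue=[] holders={T1,T4,T5,T6}
Step 9: wait(T3) -> count=0 queue=[T3] holders={T1,T4,T5,T6}
Step 10: wait(T2) -> count=0 queue=[T3,T2] holders={T1,T4,T5,T6}
Step 11: signal(T5) -> count=0 queue=[T2] holders={T1,T3,T4,T6}
Step 12: signal(T6) -> count=0 queue=[] holders={T1,T2,T3,T4}
Step 13: signal(T2) -> count=1 queue=[] holders={T1,T3,T4}
Step 14: signal(T1) -> count=2 queue=[] holders={T3,T4}
Step 15: signal(T4) -> count=3 queue=[] holders={T3}
Step 16: signal(T3) -> count=4 queue=[] holders={none}
Step 17: wait(T4) -> count=3 queue=[] holders={T4}
Final holders: {T4} -> 1 thread(s)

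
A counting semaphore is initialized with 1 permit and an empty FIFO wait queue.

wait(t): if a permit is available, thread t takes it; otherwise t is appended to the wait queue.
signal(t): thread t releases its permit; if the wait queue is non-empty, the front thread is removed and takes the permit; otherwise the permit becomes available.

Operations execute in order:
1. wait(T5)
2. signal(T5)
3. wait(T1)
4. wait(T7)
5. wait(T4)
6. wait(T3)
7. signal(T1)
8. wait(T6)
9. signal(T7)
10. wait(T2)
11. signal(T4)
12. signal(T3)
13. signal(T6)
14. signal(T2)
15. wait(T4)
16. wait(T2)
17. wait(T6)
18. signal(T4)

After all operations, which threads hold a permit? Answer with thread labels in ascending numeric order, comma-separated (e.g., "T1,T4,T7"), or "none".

Step 1: wait(T5) -> count=0 queue=[] holders={T5}
Step 2: signal(T5) -> count=1 queue=[] holders={none}
Step 3: wait(T1) -> count=0 queue=[] holders={T1}
Step 4: wait(T7) -> count=0 queue=[T7] holders={T1}
Step 5: wait(T4) -> count=0 queue=[T7,T4] holders={T1}
Step 6: wait(T3) -> count=0 queue=[T7,T4,T3] holders={T1}
Step 7: signal(T1) -> count=0 queue=[T4,T3] holders={T7}
Step 8: wait(T6) -> count=0 queue=[T4,T3,T6] holders={T7}
Step 9: signal(T7) -> count=0 queue=[T3,T6] holders={T4}
Step 10: wait(T2) -> count=0 queue=[T3,T6,T2] holders={T4}
Step 11: signal(T4) -> count=0 queue=[T6,T2] holders={T3}
Step 12: signal(T3) -> count=0 queue=[T2] holders={T6}
Step 13: signal(T6) -> count=0 queue=[] holders={T2}
Step 14: signal(T2) -> count=1 queue=[] holders={none}
Step 15: wait(T4) -> count=0 queue=[] holders={T4}
Step 16: wait(T2) -> count=0 queue=[T2] holders={T4}
Step 17: wait(T6) -> count=0 queue=[T2,T6] holders={T4}
Step 18: signal(T4) -> count=0 queue=[T6] holders={T2}
Final holders: T2

Answer: T2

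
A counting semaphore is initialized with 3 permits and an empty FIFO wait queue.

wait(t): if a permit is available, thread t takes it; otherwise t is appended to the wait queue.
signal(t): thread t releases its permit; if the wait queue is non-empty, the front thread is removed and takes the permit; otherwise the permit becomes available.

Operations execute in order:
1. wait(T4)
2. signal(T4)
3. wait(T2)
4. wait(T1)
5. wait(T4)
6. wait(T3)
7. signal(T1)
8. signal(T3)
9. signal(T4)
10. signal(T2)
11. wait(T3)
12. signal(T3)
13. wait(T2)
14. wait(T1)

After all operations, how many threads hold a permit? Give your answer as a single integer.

Step 1: wait(T4) -> count=2 queue=[] holders={T4}
Step 2: signal(T4) -> count=3 queue=[] holders={none}
Step 3: wait(T2) -> count=2 queue=[] holders={T2}
Step 4: wait(T1) -> count=1 queue=[] holders={T1,T2}
Step 5: wait(T4) -> count=0 queue=[] holders={T1,T2,T4}
Step 6: wait(T3) -> count=0 queue=[T3] holders={T1,T2,T4}
Step 7: signal(T1) -> count=0 queue=[] holders={T2,T3,T4}
Step 8: signal(T3) -> count=1 queue=[] holders={T2,T4}
Step 9: signal(T4) -> count=2 queue=[] holders={T2}
Step 10: signal(T2) -> count=3 queue=[] holders={none}
Step 11: wait(T3) -> count=2 queue=[] holders={T3}
Step 12: signal(T3) -> count=3 queue=[] holders={none}
Step 13: wait(T2) -> count=2 queue=[] holders={T2}
Step 14: wait(T1) -> count=1 queue=[] holders={T1,T2}
Final holders: {T1,T2} -> 2 thread(s)

Answer: 2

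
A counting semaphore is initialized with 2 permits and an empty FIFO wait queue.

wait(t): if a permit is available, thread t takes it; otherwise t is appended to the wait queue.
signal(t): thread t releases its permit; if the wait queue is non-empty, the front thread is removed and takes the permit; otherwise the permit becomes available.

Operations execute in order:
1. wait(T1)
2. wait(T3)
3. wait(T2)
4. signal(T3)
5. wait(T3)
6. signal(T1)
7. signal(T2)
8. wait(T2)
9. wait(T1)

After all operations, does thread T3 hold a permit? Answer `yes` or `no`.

Answer: yes

Derivation:
Step 1: wait(T1) -> count=1 queue=[] holders={T1}
Step 2: wait(T3) -> count=0 queue=[] holders={T1,T3}
Step 3: wait(T2) -> count=0 queue=[T2] holders={T1,T3}
Step 4: signal(T3) -> count=0 queue=[] holders={T1,T2}
Step 5: wait(T3) -> count=0 queue=[T3] holders={T1,T2}
Step 6: signal(T1) -> count=0 queue=[] holders={T2,T3}
Step 7: signal(T2) -> count=1 queue=[] holders={T3}
Step 8: wait(T2) -> count=0 queue=[] holders={T2,T3}
Step 9: wait(T1) -> count=0 queue=[T1] holders={T2,T3}
Final holders: {T2,T3} -> T3 in holders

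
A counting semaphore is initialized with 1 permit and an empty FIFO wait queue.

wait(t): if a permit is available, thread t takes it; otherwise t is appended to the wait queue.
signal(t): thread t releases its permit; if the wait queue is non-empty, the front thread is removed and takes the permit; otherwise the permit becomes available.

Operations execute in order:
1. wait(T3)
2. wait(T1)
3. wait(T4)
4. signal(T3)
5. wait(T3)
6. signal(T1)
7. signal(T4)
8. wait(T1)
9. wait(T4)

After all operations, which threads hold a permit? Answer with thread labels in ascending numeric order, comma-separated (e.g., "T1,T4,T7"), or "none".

Answer: T3

Derivation:
Step 1: wait(T3) -> count=0 queue=[] holders={T3}
Step 2: wait(T1) -> count=0 queue=[T1] holders={T3}
Step 3: wait(T4) -> count=0 queue=[T1,T4] holders={T3}
Step 4: signal(T3) -> count=0 queue=[T4] holders={T1}
Step 5: wait(T3) -> count=0 queue=[T4,T3] holders={T1}
Step 6: signal(T1) -> count=0 queue=[T3] holders={T4}
Step 7: signal(T4) -> count=0 queue=[] holders={T3}
Step 8: wait(T1) -> count=0 queue=[T1] holders={T3}
Step 9: wait(T4) -> count=0 queue=[T1,T4] holders={T3}
Final holders: T3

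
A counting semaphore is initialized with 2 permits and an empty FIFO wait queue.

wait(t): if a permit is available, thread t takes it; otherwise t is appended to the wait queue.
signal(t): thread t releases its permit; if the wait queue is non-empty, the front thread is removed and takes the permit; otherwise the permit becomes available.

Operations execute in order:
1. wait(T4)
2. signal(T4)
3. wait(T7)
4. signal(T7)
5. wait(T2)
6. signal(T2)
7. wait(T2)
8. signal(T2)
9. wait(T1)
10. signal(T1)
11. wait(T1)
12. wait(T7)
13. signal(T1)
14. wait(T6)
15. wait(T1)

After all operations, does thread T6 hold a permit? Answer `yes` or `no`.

Answer: yes

Derivation:
Step 1: wait(T4) -> count=1 queue=[] holders={T4}
Step 2: signal(T4) -> count=2 queue=[] holders={none}
Step 3: wait(T7) -> count=1 queue=[] holders={T7}
Step 4: signal(T7) -> count=2 queue=[] holders={none}
Step 5: wait(T2) -> count=1 queue=[] holders={T2}
Step 6: signal(T2) -> count=2 queue=[] holders={none}
Step 7: wait(T2) -> count=1 queue=[] holders={T2}
Step 8: signal(T2) -> count=2 queue=[] holders={none}
Step 9: wait(T1) -> count=1 queue=[] holders={T1}
Step 10: signal(T1) -> count=2 queue=[] holders={none}
Step 11: wait(T1) -> count=1 queue=[] holders={T1}
Step 12: wait(T7) -> count=0 queue=[] holders={T1,T7}
Step 13: signal(T1) -> count=1 queue=[] holders={T7}
Step 14: wait(T6) -> count=0 queue=[] holders={T6,T7}
Step 15: wait(T1) -> count=0 queue=[T1] holders={T6,T7}
Final holders: {T6,T7} -> T6 in holders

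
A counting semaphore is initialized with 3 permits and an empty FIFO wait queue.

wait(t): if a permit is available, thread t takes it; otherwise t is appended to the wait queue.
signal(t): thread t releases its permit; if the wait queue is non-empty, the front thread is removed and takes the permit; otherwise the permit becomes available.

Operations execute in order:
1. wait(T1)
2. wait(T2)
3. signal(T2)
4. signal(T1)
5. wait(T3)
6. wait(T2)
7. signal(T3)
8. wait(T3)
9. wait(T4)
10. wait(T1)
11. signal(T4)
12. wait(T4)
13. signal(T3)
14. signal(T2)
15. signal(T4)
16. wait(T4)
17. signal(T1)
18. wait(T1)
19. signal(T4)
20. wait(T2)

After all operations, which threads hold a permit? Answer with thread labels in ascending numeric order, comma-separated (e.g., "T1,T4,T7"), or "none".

Answer: T1,T2

Derivation:
Step 1: wait(T1) -> count=2 queue=[] holders={T1}
Step 2: wait(T2) -> count=1 queue=[] holders={T1,T2}
Step 3: signal(T2) -> count=2 queue=[] holders={T1}
Step 4: signal(T1) -> count=3 queue=[] holders={none}
Step 5: wait(T3) -> count=2 queue=[] holders={T3}
Step 6: wait(T2) -> count=1 queue=[] holders={T2,T3}
Step 7: signal(T3) -> count=2 queue=[] holders={T2}
Step 8: wait(T3) -> count=1 queue=[] holders={T2,T3}
Step 9: wait(T4) -> count=0 queue=[] holders={T2,T3,T4}
Step 10: wait(T1) -> count=0 queue=[T1] holders={T2,T3,T4}
Step 11: signal(T4) -> count=0 queue=[] holders={T1,T2,T3}
Step 12: wait(T4) -> count=0 queue=[T4] holders={T1,T2,T3}
Step 13: signal(T3) -> count=0 queue=[] holders={T1,T2,T4}
Step 14: signal(T2) -> count=1 queue=[] holders={T1,T4}
Step 15: signal(T4) -> count=2 queue=[] holders={T1}
Step 16: wait(T4) -> count=1 queue=[] holders={T1,T4}
Step 17: signal(T1) -> count=2 queue=[] holders={T4}
Step 18: wait(T1) -> count=1 queue=[] holders={T1,T4}
Step 19: signal(T4) -> count=2 queue=[] holders={T1}
Step 20: wait(T2) -> count=1 queue=[] holders={T1,T2}
Final holders: T1,T2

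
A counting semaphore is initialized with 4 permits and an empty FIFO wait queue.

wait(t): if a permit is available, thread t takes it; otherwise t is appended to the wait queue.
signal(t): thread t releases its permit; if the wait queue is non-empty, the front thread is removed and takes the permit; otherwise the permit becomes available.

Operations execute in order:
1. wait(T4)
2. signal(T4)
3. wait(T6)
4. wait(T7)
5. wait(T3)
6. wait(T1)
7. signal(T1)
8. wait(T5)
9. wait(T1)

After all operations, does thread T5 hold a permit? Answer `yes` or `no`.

Answer: yes

Derivation:
Step 1: wait(T4) -> count=3 queue=[] holders={T4}
Step 2: signal(T4) -> count=4 queue=[] holders={none}
Step 3: wait(T6) -> count=3 queue=[] holders={T6}
Step 4: wait(T7) -> count=2 queue=[] holders={T6,T7}
Step 5: wait(T3) -> count=1 queue=[] holders={T3,T6,T7}
Step 6: wait(T1) -> count=0 queue=[] holders={T1,T3,T6,T7}
Step 7: signal(T1) -> count=1 queue=[] holders={T3,T6,T7}
Step 8: wait(T5) -> count=0 queue=[] holders={T3,T5,T6,T7}
Step 9: wait(T1) -> count=0 queue=[T1] holders={T3,T5,T6,T7}
Final holders: {T3,T5,T6,T7} -> T5 in holders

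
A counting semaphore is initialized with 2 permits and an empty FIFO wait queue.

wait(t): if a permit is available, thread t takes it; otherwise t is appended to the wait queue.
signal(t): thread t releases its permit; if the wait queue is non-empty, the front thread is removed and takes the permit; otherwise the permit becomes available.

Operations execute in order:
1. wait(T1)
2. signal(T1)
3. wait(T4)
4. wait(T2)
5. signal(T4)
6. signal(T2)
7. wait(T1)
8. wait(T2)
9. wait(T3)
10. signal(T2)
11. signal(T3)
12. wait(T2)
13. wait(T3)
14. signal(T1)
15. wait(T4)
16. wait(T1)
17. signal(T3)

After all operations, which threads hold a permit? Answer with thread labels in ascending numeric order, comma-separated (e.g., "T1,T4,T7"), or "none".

Step 1: wait(T1) -> count=1 queue=[] holders={T1}
Step 2: signal(T1) -> count=2 queue=[] holders={none}
Step 3: wait(T4) -> count=1 queue=[] holders={T4}
Step 4: wait(T2) -> count=0 queue=[] holders={T2,T4}
Step 5: signal(T4) -> count=1 queue=[] holders={T2}
Step 6: signal(T2) -> count=2 queue=[] holders={none}
Step 7: wait(T1) -> count=1 queue=[] holders={T1}
Step 8: wait(T2) -> count=0 queue=[] holders={T1,T2}
Step 9: wait(T3) -> count=0 queue=[T3] holders={T1,T2}
Step 10: signal(T2) -> count=0 queue=[] holders={T1,T3}
Step 11: signal(T3) -> count=1 queue=[] holders={T1}
Step 12: wait(T2) -> count=0 queue=[] holders={T1,T2}
Step 13: wait(T3) -> count=0 queue=[T3] holders={T1,T2}
Step 14: signal(T1) -> count=0 queue=[] holders={T2,T3}
Step 15: wait(T4) -> count=0 queue=[T4] holders={T2,T3}
Step 16: wait(T1) -> count=0 queue=[T4,T1] holders={T2,T3}
Step 17: signal(T3) -> count=0 queue=[T1] holders={T2,T4}
Final holders: T2,T4

Answer: T2,T4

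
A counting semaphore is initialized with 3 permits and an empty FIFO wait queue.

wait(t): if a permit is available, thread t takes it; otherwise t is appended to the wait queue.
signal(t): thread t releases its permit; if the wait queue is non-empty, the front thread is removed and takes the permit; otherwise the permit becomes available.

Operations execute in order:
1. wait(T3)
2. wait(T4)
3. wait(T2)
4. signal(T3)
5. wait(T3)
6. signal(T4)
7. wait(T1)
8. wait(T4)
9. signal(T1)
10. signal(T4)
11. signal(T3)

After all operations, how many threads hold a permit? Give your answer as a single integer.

Step 1: wait(T3) -> count=2 queue=[] holders={T3}
Step 2: wait(T4) -> count=1 queue=[] holders={T3,T4}
Step 3: wait(T2) -> count=0 queue=[] holders={T2,T3,T4}
Step 4: signal(T3) -> count=1 queue=[] holders={T2,T4}
Step 5: wait(T3) -> count=0 queue=[] holders={T2,T3,T4}
Step 6: signal(T4) -> count=1 queue=[] holders={T2,T3}
Step 7: wait(T1) -> count=0 queue=[] holders={T1,T2,T3}
Step 8: wait(T4) -> count=0 queue=[T4] holders={T1,T2,T3}
Step 9: signal(T1) -> count=0 queue=[] holders={T2,T3,T4}
Step 10: signal(T4) -> count=1 queue=[] holders={T2,T3}
Step 11: signal(T3) -> count=2 queue=[] holders={T2}
Final holders: {T2} -> 1 thread(s)

Answer: 1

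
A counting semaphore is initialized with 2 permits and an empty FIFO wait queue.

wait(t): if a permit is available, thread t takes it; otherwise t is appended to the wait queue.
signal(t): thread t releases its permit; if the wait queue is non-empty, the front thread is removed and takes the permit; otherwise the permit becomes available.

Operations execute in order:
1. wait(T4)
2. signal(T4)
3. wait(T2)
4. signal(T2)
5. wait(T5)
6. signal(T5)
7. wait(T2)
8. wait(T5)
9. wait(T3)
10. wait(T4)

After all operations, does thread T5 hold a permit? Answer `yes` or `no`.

Answer: yes

Derivation:
Step 1: wait(T4) -> count=1 queue=[] holders={T4}
Step 2: signal(T4) -> count=2 queue=[] holders={none}
Step 3: wait(T2) -> count=1 queue=[] holders={T2}
Step 4: signal(T2) -> count=2 queue=[] holders={none}
Step 5: wait(T5) -> count=1 queue=[] holders={T5}
Step 6: signal(T5) -> count=2 queue=[] holders={none}
Step 7: wait(T2) -> count=1 queue=[] holders={T2}
Step 8: wait(T5) -> count=0 queue=[] holders={T2,T5}
Step 9: wait(T3) -> count=0 queue=[T3] holders={T2,T5}
Step 10: wait(T4) -> count=0 queue=[T3,T4] holders={T2,T5}
Final holders: {T2,T5} -> T5 in holders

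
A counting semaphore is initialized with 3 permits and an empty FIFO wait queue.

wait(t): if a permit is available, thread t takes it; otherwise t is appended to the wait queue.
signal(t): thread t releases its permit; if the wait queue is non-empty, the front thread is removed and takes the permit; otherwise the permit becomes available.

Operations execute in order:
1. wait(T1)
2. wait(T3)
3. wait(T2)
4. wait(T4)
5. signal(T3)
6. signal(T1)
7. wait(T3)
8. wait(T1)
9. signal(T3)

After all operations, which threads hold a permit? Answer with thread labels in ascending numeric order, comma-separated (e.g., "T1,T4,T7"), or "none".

Step 1: wait(T1) -> count=2 queue=[] holders={T1}
Step 2: wait(T3) -> count=1 queue=[] holders={T1,T3}
Step 3: wait(T2) -> count=0 queue=[] holders={T1,T2,T3}
Step 4: wait(T4) -> count=0 queue=[T4] holders={T1,T2,T3}
Step 5: signal(T3) -> count=0 queue=[] holders={T1,T2,T4}
Step 6: signal(T1) -> count=1 queue=[] holders={T2,T4}
Step 7: wait(T3) -> count=0 queue=[] holders={T2,T3,T4}
Step 8: wait(T1) -> count=0 queue=[T1] holders={T2,T3,T4}
Step 9: signal(T3) -> count=0 queue=[] holders={T1,T2,T4}
Final holders: T1,T2,T4

Answer: T1,T2,T4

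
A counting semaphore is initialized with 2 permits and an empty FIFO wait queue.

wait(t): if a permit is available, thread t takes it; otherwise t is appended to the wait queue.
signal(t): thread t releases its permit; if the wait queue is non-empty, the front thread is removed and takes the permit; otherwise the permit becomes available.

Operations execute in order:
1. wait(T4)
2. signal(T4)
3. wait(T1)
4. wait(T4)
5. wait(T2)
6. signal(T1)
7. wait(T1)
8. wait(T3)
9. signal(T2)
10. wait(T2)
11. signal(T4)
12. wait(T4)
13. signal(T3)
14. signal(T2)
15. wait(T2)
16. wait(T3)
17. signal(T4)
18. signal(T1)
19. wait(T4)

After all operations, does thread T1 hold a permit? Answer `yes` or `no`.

Answer: no

Derivation:
Step 1: wait(T4) -> count=1 queue=[] holders={T4}
Step 2: signal(T4) -> count=2 queue=[] holders={none}
Step 3: wait(T1) -> count=1 queue=[] holders={T1}
Step 4: wait(T4) -> count=0 queue=[] holders={T1,T4}
Step 5: wait(T2) -> count=0 queue=[T2] holders={T1,T4}
Step 6: signal(T1) -> count=0 queue=[] holders={T2,T4}
Step 7: wait(T1) -> count=0 queue=[T1] holders={T2,T4}
Step 8: wait(T3) -> count=0 queue=[T1,T3] holders={T2,T4}
Step 9: signal(T2) -> count=0 queue=[T3] holders={T1,T4}
Step 10: wait(T2) -> count=0 queue=[T3,T2] holders={T1,T4}
Step 11: signal(T4) -> count=0 queue=[T2] holders={T1,T3}
Step 12: wait(T4) -> count=0 queue=[T2,T4] holders={T1,T3}
Step 13: signal(T3) -> count=0 queue=[T4] holders={T1,T2}
Step 14: signal(T2) -> count=0 queue=[] holders={T1,T4}
Step 15: wait(T2) -> count=0 queue=[T2] holders={T1,T4}
Step 16: wait(T3) -> count=0 queue=[T2,T3] holders={T1,T4}
Step 17: signal(T4) -> count=0 queue=[T3] holders={T1,T2}
Step 18: signal(T1) -> count=0 queue=[] holders={T2,T3}
Step 19: wait(T4) -> count=0 queue=[T4] holders={T2,T3}
Final holders: {T2,T3} -> T1 not in holders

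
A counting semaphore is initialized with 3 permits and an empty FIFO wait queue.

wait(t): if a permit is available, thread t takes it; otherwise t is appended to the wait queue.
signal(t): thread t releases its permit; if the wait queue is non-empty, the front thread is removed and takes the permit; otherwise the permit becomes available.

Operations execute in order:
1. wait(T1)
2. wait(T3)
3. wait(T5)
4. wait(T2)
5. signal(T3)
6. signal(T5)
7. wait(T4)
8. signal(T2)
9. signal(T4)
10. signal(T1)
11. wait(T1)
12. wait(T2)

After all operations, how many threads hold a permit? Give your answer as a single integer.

Step 1: wait(T1) -> count=2 queue=[] holders={T1}
Step 2: wait(T3) -> count=1 queue=[] holders={T1,T3}
Step 3: wait(T5) -> count=0 queue=[] holders={T1,T3,T5}
Step 4: wait(T2) -> count=0 queue=[T2] holders={T1,T3,T5}
Step 5: signal(T3) -> count=0 queue=[] holders={T1,T2,T5}
Step 6: signal(T5) -> count=1 queue=[] holders={T1,T2}
Step 7: wait(T4) -> count=0 queue=[] holders={T1,T2,T4}
Step 8: signal(T2) -> count=1 queue=[] holders={T1,T4}
Step 9: signal(T4) -> count=2 queue=[] holders={T1}
Step 10: signal(T1) -> count=3 queue=[] holders={none}
Step 11: wait(T1) -> count=2 queue=[] holders={T1}
Step 12: wait(T2) -> count=1 queue=[] holders={T1,T2}
Final holders: {T1,T2} -> 2 thread(s)

Answer: 2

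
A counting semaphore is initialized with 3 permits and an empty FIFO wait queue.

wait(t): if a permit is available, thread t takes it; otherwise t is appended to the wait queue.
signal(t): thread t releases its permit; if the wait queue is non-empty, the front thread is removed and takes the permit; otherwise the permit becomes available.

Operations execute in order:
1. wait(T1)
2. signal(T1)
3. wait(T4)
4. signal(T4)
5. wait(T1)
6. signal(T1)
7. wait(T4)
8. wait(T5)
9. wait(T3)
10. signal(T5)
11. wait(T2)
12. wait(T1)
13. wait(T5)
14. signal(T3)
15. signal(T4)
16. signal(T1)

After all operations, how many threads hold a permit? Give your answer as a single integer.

Answer: 2

Derivation:
Step 1: wait(T1) -> count=2 queue=[] holders={T1}
Step 2: signal(T1) -> count=3 queue=[] holders={none}
Step 3: wait(T4) -> count=2 queue=[] holders={T4}
Step 4: signal(T4) -> count=3 queue=[] holders={none}
Step 5: wait(T1) -> count=2 queue=[] holders={T1}
Step 6: signal(T1) -> count=3 queue=[] holders={none}
Step 7: wait(T4) -> count=2 queue=[] holders={T4}
Step 8: wait(T5) -> count=1 queue=[] holders={T4,T5}
Step 9: wait(T3) -> count=0 queue=[] holders={T3,T4,T5}
Step 10: signal(T5) -> count=1 queue=[] holders={T3,T4}
Step 11: wait(T2) -> count=0 queue=[] holders={T2,T3,T4}
Step 12: wait(T1) -> count=0 queue=[T1] holders={T2,T3,T4}
Step 13: wait(T5) -> count=0 queue=[T1,T5] holders={T2,T3,T4}
Step 14: signal(T3) -> count=0 queue=[T5] holders={T1,T2,T4}
Step 15: signal(T4) -> count=0 queue=[] holders={T1,T2,T5}
Step 16: signal(T1) -> count=1 queue=[] holders={T2,T5}
Final holders: {T2,T5} -> 2 thread(s)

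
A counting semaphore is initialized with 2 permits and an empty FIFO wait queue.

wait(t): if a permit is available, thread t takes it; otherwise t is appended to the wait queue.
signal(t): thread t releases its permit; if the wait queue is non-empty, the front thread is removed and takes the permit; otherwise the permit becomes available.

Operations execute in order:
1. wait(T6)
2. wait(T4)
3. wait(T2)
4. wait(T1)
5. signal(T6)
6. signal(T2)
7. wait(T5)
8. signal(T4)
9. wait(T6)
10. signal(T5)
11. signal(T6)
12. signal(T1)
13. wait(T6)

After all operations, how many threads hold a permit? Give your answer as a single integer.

Step 1: wait(T6) -> count=1 queue=[] holders={T6}
Step 2: wait(T4) -> count=0 queue=[] holders={T4,T6}
Step 3: wait(T2) -> count=0 queue=[T2] holders={T4,T6}
Step 4: wait(T1) -> count=0 queue=[T2,T1] holders={T4,T6}
Step 5: signal(T6) -> count=0 queue=[T1] holders={T2,T4}
Step 6: signal(T2) -> count=0 queue=[] holders={T1,T4}
Step 7: wait(T5) -> count=0 queue=[T5] holders={T1,T4}
Step 8: signal(T4) -> count=0 queue=[] holders={T1,T5}
Step 9: wait(T6) -> count=0 queue=[T6] holders={T1,T5}
Step 10: signal(T5) -> count=0 queue=[] holders={T1,T6}
Step 11: signal(T6) -> count=1 queue=[] holders={T1}
Step 12: signal(T1) -> count=2 queue=[] holders={none}
Step 13: wait(T6) -> count=1 queue=[] holders={T6}
Final holders: {T6} -> 1 thread(s)

Answer: 1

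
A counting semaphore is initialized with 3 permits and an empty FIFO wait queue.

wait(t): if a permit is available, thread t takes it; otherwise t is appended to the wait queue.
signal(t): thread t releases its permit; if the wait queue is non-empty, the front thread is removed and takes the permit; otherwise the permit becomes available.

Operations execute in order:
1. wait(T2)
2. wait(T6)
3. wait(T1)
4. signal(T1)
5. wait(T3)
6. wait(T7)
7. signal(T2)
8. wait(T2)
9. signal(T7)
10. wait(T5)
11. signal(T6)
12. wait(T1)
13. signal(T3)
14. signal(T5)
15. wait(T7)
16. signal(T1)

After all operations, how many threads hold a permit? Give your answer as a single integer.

Answer: 2

Derivation:
Step 1: wait(T2) -> count=2 queue=[] holders={T2}
Step 2: wait(T6) -> count=1 queue=[] holders={T2,T6}
Step 3: wait(T1) -> count=0 queue=[] holders={T1,T2,T6}
Step 4: signal(T1) -> count=1 queue=[] holders={T2,T6}
Step 5: wait(T3) -> count=0 queue=[] holders={T2,T3,T6}
Step 6: wait(T7) -> count=0 queue=[T7] holders={T2,T3,T6}
Step 7: signal(T2) -> count=0 queue=[] holders={T3,T6,T7}
Step 8: wait(T2) -> count=0 queue=[T2] holders={T3,T6,T7}
Step 9: signal(T7) -> count=0 queue=[] holders={T2,T3,T6}
Step 10: wait(T5) -> count=0 queue=[T5] holders={T2,T3,T6}
Step 11: signal(T6) -> count=0 queue=[] holders={T2,T3,T5}
Step 12: wait(T1) -> count=0 queue=[T1] holders={T2,T3,T5}
Step 13: signal(T3) -> count=0 queue=[] holders={T1,T2,T5}
Step 14: signal(T5) -> count=1 queue=[] holders={T1,T2}
Step 15: wait(T7) -> count=0 queue=[] holders={T1,T2,T7}
Step 16: signal(T1) -> count=1 queue=[] holders={T2,T7}
Final holders: {T2,T7} -> 2 thread(s)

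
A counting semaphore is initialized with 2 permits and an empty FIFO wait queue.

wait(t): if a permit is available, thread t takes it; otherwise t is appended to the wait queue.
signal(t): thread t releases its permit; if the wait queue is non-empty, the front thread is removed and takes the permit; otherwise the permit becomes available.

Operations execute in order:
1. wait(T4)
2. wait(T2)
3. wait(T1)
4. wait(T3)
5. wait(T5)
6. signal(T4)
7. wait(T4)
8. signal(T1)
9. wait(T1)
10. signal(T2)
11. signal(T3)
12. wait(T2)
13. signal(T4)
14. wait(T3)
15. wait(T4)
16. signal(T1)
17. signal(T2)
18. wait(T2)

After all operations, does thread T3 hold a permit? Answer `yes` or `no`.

Step 1: wait(T4) -> count=1 queue=[] holders={T4}
Step 2: wait(T2) -> count=0 queue=[] holders={T2,T4}
Step 3: wait(T1) -> count=0 queue=[T1] holders={T2,T4}
Step 4: wait(T3) -> count=0 queue=[T1,T3] holders={T2,T4}
Step 5: wait(T5) -> count=0 queue=[T1,T3,T5] holders={T2,T4}
Step 6: signal(T4) -> count=0 queue=[T3,T5] holders={T1,T2}
Step 7: wait(T4) -> count=0 queue=[T3,T5,T4] holders={T1,T2}
Step 8: signal(T1) -> count=0 queue=[T5,T4] holders={T2,T3}
Step 9: wait(T1) -> count=0 queue=[T5,T4,T1] holders={T2,T3}
Step 10: signal(T2) -> count=0 queue=[T4,T1] holders={T3,T5}
Step 11: signal(T3) -> count=0 queue=[T1] holders={T4,T5}
Step 12: wait(T2) -> count=0 queue=[T1,T2] holders={T4,T5}
Step 13: signal(T4) -> count=0 queue=[T2] holders={T1,T5}
Step 14: wait(T3) -> count=0 queue=[T2,T3] holders={T1,T5}
Step 15: wait(T4) -> count=0 queue=[T2,T3,T4] holders={T1,T5}
Step 16: signal(T1) -> count=0 queue=[T3,T4] holders={T2,T5}
Step 17: signal(T2) -> count=0 queue=[T4] holders={T3,T5}
Step 18: wait(T2) -> count=0 queue=[T4,T2] holders={T3,T5}
Final holders: {T3,T5} -> T3 in holders

Answer: yes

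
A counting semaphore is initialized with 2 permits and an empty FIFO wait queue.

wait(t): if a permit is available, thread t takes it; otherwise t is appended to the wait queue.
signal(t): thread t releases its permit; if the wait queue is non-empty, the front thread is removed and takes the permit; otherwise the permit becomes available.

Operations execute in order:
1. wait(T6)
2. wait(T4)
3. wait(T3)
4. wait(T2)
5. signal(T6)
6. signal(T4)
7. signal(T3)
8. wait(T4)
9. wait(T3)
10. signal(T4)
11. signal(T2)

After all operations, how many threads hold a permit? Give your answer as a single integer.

Answer: 1

Derivation:
Step 1: wait(T6) -> count=1 queue=[] holders={T6}
Step 2: wait(T4) -> count=0 queue=[] holders={T4,T6}
Step 3: wait(T3) -> count=0 queue=[T3] holders={T4,T6}
Step 4: wait(T2) -> count=0 queue=[T3,T2] holders={T4,T6}
Step 5: signal(T6) -> count=0 queue=[T2] holders={T3,T4}
Step 6: signal(T4) -> count=0 queue=[] holders={T2,T3}
Step 7: signal(T3) -> count=1 queue=[] holders={T2}
Step 8: wait(T4) -> count=0 queue=[] holders={T2,T4}
Step 9: wait(T3) -> count=0 queue=[T3] holders={T2,T4}
Step 10: signal(T4) -> count=0 queue=[] holders={T2,T3}
Step 11: signal(T2) -> count=1 queue=[] holders={T3}
Final holders: {T3} -> 1 thread(s)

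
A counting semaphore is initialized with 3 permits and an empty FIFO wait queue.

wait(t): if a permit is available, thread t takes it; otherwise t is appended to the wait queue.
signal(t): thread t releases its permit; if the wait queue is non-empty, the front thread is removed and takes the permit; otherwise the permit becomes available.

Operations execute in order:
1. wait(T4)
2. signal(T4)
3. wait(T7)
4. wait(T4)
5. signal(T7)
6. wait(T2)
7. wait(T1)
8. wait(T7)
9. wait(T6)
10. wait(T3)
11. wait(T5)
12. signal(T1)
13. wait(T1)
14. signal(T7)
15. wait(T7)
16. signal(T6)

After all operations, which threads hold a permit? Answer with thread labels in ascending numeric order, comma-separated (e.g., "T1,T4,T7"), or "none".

Answer: T2,T3,T4

Derivation:
Step 1: wait(T4) -> count=2 queue=[] holders={T4}
Step 2: signal(T4) -> count=3 queue=[] holders={none}
Step 3: wait(T7) -> count=2 queue=[] holders={T7}
Step 4: wait(T4) -> count=1 queue=[] holders={T4,T7}
Step 5: signal(T7) -> count=2 queue=[] holders={T4}
Step 6: wait(T2) -> count=1 queue=[] holders={T2,T4}
Step 7: wait(T1) -> count=0 queue=[] holders={T1,T2,T4}
Step 8: wait(T7) -> count=0 queue=[T7] holders={T1,T2,T4}
Step 9: wait(T6) -> count=0 queue=[T7,T6] holders={T1,T2,T4}
Step 10: wait(T3) -> count=0 queue=[T7,T6,T3] holders={T1,T2,T4}
Step 11: wait(T5) -> count=0 queue=[T7,T6,T3,T5] holders={T1,T2,T4}
Step 12: signal(T1) -> count=0 queue=[T6,T3,T5] holders={T2,T4,T7}
Step 13: wait(T1) -> count=0 queue=[T6,T3,T5,T1] holders={T2,T4,T7}
Step 14: signal(T7) -> count=0 queue=[T3,T5,T1] holders={T2,T4,T6}
Step 15: wait(T7) -> count=0 queue=[T3,T5,T1,T7] holders={T2,T4,T6}
Step 16: signal(T6) -> count=0 queue=[T5,T1,T7] holders={T2,T3,T4}
Final holders: T2,T3,T4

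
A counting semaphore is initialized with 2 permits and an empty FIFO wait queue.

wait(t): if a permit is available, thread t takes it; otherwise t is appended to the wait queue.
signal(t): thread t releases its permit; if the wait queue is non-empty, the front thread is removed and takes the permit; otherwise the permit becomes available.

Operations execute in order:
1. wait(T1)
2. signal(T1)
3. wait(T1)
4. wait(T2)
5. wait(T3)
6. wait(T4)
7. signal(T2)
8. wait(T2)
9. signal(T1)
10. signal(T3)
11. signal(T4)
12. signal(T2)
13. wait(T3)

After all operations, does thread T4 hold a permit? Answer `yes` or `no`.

Step 1: wait(T1) -> count=1 queue=[] holders={T1}
Step 2: signal(T1) -> count=2 queue=[] holders={none}
Step 3: wait(T1) -> count=1 queue=[] holders={T1}
Step 4: wait(T2) -> count=0 queue=[] holders={T1,T2}
Step 5: wait(T3) -> count=0 queue=[T3] holders={T1,T2}
Step 6: wait(T4) -> count=0 queue=[T3,T4] holders={T1,T2}
Step 7: signal(T2) -> count=0 queue=[T4] holders={T1,T3}
Step 8: wait(T2) -> count=0 queue=[T4,T2] holders={T1,T3}
Step 9: signal(T1) -> count=0 queue=[T2] holders={T3,T4}
Step 10: signal(T3) -> count=0 queue=[] holders={T2,T4}
Step 11: signal(T4) -> count=1 queue=[] holders={T2}
Step 12: signal(T2) -> count=2 queue=[] holders={none}
Step 13: wait(T3) -> count=1 queue=[] holders={T3}
Final holders: {T3} -> T4 not in holders

Answer: no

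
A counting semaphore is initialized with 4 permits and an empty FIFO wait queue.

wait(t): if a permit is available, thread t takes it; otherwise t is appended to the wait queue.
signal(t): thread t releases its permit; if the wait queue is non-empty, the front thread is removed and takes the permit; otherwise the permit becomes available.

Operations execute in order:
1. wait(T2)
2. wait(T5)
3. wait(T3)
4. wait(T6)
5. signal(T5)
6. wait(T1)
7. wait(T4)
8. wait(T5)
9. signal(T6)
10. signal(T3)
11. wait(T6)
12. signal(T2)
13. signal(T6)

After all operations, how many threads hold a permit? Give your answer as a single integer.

Step 1: wait(T2) -> count=3 queue=[] holders={T2}
Step 2: wait(T5) -> count=2 queue=[] holders={T2,T5}
Step 3: wait(T3) -> count=1 queue=[] holders={T2,T3,T5}
Step 4: wait(T6) -> count=0 queue=[] holders={T2,T3,T5,T6}
Step 5: signal(T5) -> count=1 queue=[] holders={T2,T3,T6}
Step 6: wait(T1) -> count=0 queue=[] holders={T1,T2,T3,T6}
Step 7: wait(T4) -> count=0 queue=[T4] holders={T1,T2,T3,T6}
Step 8: wait(T5) -> count=0 queue=[T4,T5] holders={T1,T2,T3,T6}
Step 9: signal(T6) -> count=0 queue=[T5] holders={T1,T2,T3,T4}
Step 10: signal(T3) -> count=0 queue=[] holders={T1,T2,T4,T5}
Step 11: wait(T6) -> count=0 queue=[T6] holders={T1,T2,T4,T5}
Step 12: signal(T2) -> count=0 queue=[] holders={T1,T4,T5,T6}
Step 13: signal(T6) -> count=1 queue=[] holders={T1,T4,T5}
Final holders: {T1,T4,T5} -> 3 thread(s)

Answer: 3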